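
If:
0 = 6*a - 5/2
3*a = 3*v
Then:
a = 5/12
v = 5/12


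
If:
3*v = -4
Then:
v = -4/3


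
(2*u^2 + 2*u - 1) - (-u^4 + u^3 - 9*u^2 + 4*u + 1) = u^4 - u^3 + 11*u^2 - 2*u - 2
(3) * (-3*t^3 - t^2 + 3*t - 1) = -9*t^3 - 3*t^2 + 9*t - 3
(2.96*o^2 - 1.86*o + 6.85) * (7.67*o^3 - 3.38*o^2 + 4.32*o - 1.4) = 22.7032*o^5 - 24.271*o^4 + 71.6135*o^3 - 35.3322*o^2 + 32.196*o - 9.59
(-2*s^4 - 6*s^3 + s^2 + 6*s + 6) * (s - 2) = -2*s^5 - 2*s^4 + 13*s^3 + 4*s^2 - 6*s - 12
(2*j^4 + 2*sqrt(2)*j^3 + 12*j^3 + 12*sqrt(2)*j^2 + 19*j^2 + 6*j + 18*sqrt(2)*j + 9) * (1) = 2*j^4 + 2*sqrt(2)*j^3 + 12*j^3 + 12*sqrt(2)*j^2 + 19*j^2 + 6*j + 18*sqrt(2)*j + 9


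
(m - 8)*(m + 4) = m^2 - 4*m - 32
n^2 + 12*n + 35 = (n + 5)*(n + 7)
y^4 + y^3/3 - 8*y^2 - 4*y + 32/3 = (y - 8/3)*(y - 1)*(y + 2)^2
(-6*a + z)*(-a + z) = 6*a^2 - 7*a*z + z^2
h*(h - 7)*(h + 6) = h^3 - h^2 - 42*h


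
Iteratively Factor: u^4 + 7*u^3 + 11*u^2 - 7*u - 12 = (u + 4)*(u^3 + 3*u^2 - u - 3) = (u + 1)*(u + 4)*(u^2 + 2*u - 3) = (u - 1)*(u + 1)*(u + 4)*(u + 3)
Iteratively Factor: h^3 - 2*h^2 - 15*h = (h)*(h^2 - 2*h - 15) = h*(h + 3)*(h - 5)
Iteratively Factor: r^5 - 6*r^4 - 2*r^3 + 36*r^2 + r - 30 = (r - 3)*(r^4 - 3*r^3 - 11*r^2 + 3*r + 10) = (r - 5)*(r - 3)*(r^3 + 2*r^2 - r - 2) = (r - 5)*(r - 3)*(r + 2)*(r^2 - 1) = (r - 5)*(r - 3)*(r - 1)*(r + 2)*(r + 1)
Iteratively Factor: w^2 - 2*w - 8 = (w - 4)*(w + 2)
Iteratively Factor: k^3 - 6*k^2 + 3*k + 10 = (k + 1)*(k^2 - 7*k + 10) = (k - 5)*(k + 1)*(k - 2)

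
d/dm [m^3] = 3*m^2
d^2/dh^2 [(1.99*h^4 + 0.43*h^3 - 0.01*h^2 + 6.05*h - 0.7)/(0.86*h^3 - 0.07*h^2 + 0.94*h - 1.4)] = (-3.5527136788005e-15*h^8 + 4.44089209850063e-16*h^7 - 3.16095*h^6 + 38.351916*h^5 + 9.583548*h^4 - 50.44381*h^3 + 127.40994*h^2 - 3.28104*h + 14.78456)/(0.636056*h^9 - 0.155316*h^8 + 2.098314*h^7 - 3.446191*h^6 + 2.799186*h^5 - 6.996696*h^4 + 6.440104*h^3 - 4.12272*h^2 + 5.5272*h - 2.744)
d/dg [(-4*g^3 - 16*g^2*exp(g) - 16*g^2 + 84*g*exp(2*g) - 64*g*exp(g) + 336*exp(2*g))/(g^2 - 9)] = 4*(-4*g^4*exp(g) - g^4 + 42*g^3*exp(2*g) - 16*g^3*exp(g) + 147*g^2*exp(2*g) + 52*g^2*exp(g) + 27*g^2 - 546*g*exp(2*g) + 216*g*exp(g) + 72*g - 1701*exp(2*g) + 144*exp(g))/(g^4 - 18*g^2 + 81)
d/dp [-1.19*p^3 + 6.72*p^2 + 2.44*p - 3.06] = -3.57*p^2 + 13.44*p + 2.44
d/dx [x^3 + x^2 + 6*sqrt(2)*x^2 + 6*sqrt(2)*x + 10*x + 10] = 3*x^2 + 2*x + 12*sqrt(2)*x + 6*sqrt(2) + 10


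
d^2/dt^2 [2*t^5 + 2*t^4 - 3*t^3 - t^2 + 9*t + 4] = 40*t^3 + 24*t^2 - 18*t - 2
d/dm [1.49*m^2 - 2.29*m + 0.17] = 2.98*m - 2.29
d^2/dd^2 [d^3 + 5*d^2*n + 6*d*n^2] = 6*d + 10*n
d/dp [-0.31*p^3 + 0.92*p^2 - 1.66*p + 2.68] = -0.93*p^2 + 1.84*p - 1.66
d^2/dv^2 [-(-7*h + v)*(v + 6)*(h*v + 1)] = 14*h^2 - 6*h*v - 12*h - 2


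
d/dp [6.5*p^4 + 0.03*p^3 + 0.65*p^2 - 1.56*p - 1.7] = 26.0*p^3 + 0.09*p^2 + 1.3*p - 1.56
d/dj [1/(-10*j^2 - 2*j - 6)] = (10*j + 1)/(2*(5*j^2 + j + 3)^2)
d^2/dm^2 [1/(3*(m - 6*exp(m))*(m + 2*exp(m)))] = 2*(-(m - 6*exp(m))^2*(m + 2*exp(m))*exp(m) + (m - 6*exp(m))^2*(2*exp(m) + 1)^2 + 3*(m - 6*exp(m))*(m + 2*exp(m))^2*exp(m) - (m - 6*exp(m))*(m + 2*exp(m))*(2*exp(m) + 1)*(6*exp(m) - 1) + (m + 2*exp(m))^2*(6*exp(m) - 1)^2)/(3*(m - 6*exp(m))^3*(m + 2*exp(m))^3)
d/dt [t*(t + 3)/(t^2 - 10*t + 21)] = (-13*t^2 + 42*t + 63)/(t^4 - 20*t^3 + 142*t^2 - 420*t + 441)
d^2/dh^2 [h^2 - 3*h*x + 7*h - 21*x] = 2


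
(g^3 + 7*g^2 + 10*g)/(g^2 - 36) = g*(g^2 + 7*g + 10)/(g^2 - 36)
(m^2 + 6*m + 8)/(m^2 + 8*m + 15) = (m^2 + 6*m + 8)/(m^2 + 8*m + 15)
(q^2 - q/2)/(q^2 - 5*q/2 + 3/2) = q*(2*q - 1)/(2*q^2 - 5*q + 3)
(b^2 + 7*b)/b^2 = (b + 7)/b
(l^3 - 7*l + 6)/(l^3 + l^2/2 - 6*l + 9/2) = 2*(l - 2)/(2*l - 3)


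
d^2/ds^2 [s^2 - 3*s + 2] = 2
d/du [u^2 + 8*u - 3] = 2*u + 8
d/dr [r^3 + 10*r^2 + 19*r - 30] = 3*r^2 + 20*r + 19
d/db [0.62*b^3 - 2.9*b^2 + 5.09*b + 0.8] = 1.86*b^2 - 5.8*b + 5.09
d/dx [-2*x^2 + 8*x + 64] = 8 - 4*x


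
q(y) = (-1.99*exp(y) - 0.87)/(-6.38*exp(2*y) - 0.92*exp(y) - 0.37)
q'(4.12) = -0.01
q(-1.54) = 1.51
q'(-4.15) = -0.03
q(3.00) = 0.02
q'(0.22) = -0.32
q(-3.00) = 2.25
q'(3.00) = -0.02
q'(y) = (-1.99*exp(y) - 0.87)*(12.76*exp(2*y) + 0.92*exp(y))/(-6.38*exp(2*y) - 0.92*exp(y) - 0.37)^2 - 1.99*exp(y)/(-6.38*exp(2*y) - 0.92*exp(y) - 0.37) = (-(1.99*exp(y) + 0.87)*(12.76*exp(y) + 0.92) + 12.6962*exp(2*y) + 1.8308*exp(y) + 0.7363)*exp(y)/(6.38*exp(2*y) + 0.92*exp(y) + 0.37)^2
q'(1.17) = -0.11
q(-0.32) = 0.53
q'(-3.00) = -0.17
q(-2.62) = 2.16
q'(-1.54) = -0.88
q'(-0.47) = -0.63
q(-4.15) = 2.33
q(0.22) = 0.29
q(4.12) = 0.01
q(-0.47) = 0.61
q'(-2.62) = -0.31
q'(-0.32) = -0.56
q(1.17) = 0.10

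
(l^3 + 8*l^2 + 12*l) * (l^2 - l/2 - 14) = l^5 + 15*l^4/2 - 6*l^3 - 118*l^2 - 168*l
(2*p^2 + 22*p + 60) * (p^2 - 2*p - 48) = 2*p^4 + 18*p^3 - 80*p^2 - 1176*p - 2880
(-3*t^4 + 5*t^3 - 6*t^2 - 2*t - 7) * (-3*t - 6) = 9*t^5 + 3*t^4 - 12*t^3 + 42*t^2 + 33*t + 42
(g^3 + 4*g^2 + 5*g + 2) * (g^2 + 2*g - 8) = g^5 + 6*g^4 + 5*g^3 - 20*g^2 - 36*g - 16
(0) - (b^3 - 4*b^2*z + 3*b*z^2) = -b^3 + 4*b^2*z - 3*b*z^2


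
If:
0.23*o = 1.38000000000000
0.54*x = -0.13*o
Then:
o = 6.00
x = -1.44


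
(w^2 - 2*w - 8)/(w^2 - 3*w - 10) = (w - 4)/(w - 5)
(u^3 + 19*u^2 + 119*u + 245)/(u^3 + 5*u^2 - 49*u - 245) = (u + 7)/(u - 7)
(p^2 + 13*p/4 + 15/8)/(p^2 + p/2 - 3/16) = 2*(2*p + 5)/(4*p - 1)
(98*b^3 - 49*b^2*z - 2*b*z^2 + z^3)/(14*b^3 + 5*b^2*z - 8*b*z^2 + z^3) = (7*b + z)/(b + z)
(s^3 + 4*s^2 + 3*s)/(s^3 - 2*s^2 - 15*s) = (s + 1)/(s - 5)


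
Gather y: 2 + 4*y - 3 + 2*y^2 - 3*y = 2*y^2 + y - 1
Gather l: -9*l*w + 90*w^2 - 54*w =-9*l*w + 90*w^2 - 54*w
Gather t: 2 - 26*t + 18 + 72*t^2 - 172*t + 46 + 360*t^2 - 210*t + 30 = 432*t^2 - 408*t + 96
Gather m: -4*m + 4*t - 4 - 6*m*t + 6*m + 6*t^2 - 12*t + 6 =m*(2 - 6*t) + 6*t^2 - 8*t + 2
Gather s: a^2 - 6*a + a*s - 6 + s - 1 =a^2 - 6*a + s*(a + 1) - 7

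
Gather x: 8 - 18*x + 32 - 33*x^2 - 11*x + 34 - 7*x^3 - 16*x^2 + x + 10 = -7*x^3 - 49*x^2 - 28*x + 84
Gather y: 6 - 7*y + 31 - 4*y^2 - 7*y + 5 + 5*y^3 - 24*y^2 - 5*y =5*y^3 - 28*y^2 - 19*y + 42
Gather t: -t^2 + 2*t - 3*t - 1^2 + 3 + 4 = -t^2 - t + 6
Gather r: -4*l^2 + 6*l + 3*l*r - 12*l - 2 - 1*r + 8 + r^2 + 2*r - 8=-4*l^2 - 6*l + r^2 + r*(3*l + 1) - 2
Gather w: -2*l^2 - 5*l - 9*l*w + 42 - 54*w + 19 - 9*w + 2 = -2*l^2 - 5*l + w*(-9*l - 63) + 63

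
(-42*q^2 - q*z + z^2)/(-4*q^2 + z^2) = (42*q^2 + q*z - z^2)/(4*q^2 - z^2)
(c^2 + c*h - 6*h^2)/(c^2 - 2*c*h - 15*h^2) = (c - 2*h)/(c - 5*h)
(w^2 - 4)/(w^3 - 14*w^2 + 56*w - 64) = (w + 2)/(w^2 - 12*w + 32)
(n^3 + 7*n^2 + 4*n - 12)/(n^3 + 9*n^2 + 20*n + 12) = (n - 1)/(n + 1)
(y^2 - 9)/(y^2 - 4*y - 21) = (y - 3)/(y - 7)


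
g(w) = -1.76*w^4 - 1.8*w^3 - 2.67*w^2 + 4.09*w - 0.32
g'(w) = -7.04*w^3 - 5.4*w^2 - 5.34*w + 4.09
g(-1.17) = -9.18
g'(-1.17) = 14.22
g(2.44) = -94.77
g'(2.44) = -143.36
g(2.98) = -198.27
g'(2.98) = -246.08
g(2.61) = -121.51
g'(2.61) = -171.80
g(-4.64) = -712.77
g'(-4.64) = 615.89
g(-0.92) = -6.20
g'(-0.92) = 9.91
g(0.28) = 0.57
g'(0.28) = 2.02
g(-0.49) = -2.85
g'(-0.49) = 6.24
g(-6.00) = -2013.14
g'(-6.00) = 1362.37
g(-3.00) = -130.58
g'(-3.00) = 161.59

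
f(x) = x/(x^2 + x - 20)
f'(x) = x*(-2*x - 1)/(x^2 + x - 20)^2 + 1/(x^2 + x - 20) = (x^2 - x*(2*x + 1) + x - 20)/(x^2 + x - 20)^2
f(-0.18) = 0.01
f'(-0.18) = -0.05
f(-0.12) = 0.01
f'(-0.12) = -0.05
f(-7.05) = -0.31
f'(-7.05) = -0.14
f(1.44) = -0.09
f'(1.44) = -0.08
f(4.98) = 0.51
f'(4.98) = -0.47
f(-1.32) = 0.07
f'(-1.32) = -0.06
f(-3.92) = 0.46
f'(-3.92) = -0.48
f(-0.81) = 0.04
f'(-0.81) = -0.05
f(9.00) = 0.13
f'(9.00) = -0.02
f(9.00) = 0.13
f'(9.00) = -0.02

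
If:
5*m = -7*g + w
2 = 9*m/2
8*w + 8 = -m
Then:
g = -59/126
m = 4/9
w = -19/18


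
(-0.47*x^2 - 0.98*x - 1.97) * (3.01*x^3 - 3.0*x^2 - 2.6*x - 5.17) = -1.4147*x^5 - 1.5398*x^4 - 1.7677*x^3 + 10.8879*x^2 + 10.1886*x + 10.1849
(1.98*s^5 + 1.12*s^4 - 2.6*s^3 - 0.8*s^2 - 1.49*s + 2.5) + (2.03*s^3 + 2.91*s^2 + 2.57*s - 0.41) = 1.98*s^5 + 1.12*s^4 - 0.57*s^3 + 2.11*s^2 + 1.08*s + 2.09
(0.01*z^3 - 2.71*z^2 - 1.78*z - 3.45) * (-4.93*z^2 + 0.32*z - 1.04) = -0.0493*z^5 + 13.3635*z^4 + 7.8978*z^3 + 19.2573*z^2 + 0.7472*z + 3.588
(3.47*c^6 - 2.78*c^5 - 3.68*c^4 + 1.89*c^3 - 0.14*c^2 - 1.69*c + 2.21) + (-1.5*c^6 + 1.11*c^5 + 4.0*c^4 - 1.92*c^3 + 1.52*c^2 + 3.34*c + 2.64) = 1.97*c^6 - 1.67*c^5 + 0.32*c^4 - 0.03*c^3 + 1.38*c^2 + 1.65*c + 4.85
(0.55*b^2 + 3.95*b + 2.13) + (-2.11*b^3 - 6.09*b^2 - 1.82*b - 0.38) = -2.11*b^3 - 5.54*b^2 + 2.13*b + 1.75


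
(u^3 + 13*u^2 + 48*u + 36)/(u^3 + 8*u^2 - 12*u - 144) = (u + 1)/(u - 4)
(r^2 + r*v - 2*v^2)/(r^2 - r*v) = (r + 2*v)/r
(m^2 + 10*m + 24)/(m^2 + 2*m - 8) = (m + 6)/(m - 2)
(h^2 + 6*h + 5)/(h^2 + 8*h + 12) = (h^2 + 6*h + 5)/(h^2 + 8*h + 12)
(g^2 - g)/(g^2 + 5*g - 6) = g/(g + 6)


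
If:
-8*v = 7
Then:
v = -7/8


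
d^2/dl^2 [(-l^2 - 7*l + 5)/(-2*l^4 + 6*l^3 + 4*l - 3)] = 2*(12*l^8 + 132*l^7 - 836*l^6 + 1704*l^5 - 1056*l^4 - 382*l^3 + 576*l^2 - 270*l + 13)/(8*l^12 - 72*l^11 + 216*l^10 - 264*l^9 + 324*l^8 - 648*l^7 + 420*l^6 - 432*l^5 + 486*l^4 - 226*l^3 + 144*l^2 - 108*l + 27)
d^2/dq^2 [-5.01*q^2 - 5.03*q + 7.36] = -10.0200000000000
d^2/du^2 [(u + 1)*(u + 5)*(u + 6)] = 6*u + 24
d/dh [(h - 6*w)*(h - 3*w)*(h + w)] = 3*h^2 - 16*h*w + 9*w^2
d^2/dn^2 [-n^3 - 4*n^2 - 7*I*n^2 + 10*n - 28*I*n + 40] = -6*n - 8 - 14*I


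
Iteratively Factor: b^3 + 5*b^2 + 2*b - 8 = (b - 1)*(b^2 + 6*b + 8) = (b - 1)*(b + 2)*(b + 4)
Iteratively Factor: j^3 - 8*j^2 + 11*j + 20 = (j - 5)*(j^2 - 3*j - 4) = (j - 5)*(j + 1)*(j - 4)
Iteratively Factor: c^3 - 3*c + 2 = (c - 1)*(c^2 + c - 2) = (c - 1)*(c + 2)*(c - 1)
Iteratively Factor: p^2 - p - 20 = (p + 4)*(p - 5)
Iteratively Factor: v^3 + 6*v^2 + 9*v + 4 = (v + 4)*(v^2 + 2*v + 1) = (v + 1)*(v + 4)*(v + 1)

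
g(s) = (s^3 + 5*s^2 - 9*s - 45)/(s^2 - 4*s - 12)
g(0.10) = 3.70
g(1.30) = 2.97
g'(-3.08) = -1.06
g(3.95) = -4.84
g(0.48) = 3.51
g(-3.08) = 0.10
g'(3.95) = -7.89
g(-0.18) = 3.84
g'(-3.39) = -0.39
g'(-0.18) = -0.54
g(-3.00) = 0.00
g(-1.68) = 8.35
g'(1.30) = -0.85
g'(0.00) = -0.50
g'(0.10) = -0.49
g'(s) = (4 - 2*s)*(s^3 + 5*s^2 - 9*s - 45)/(s^2 - 4*s - 12)^2 + (3*s^2 + 10*s - 9)/(s^2 - 4*s - 12)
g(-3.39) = 0.31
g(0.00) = 3.75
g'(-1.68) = -17.94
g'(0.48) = -0.52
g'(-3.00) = -1.33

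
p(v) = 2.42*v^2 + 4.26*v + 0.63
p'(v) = 4.84*v + 4.26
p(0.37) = 2.54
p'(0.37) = 6.05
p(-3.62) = 16.92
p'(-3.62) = -13.26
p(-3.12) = 10.90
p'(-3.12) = -10.84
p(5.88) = 109.35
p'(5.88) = 32.72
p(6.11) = 117.00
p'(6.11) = 33.83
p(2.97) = 34.63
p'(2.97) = 18.63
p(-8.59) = 142.60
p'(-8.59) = -37.32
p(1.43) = 11.67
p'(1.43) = 11.18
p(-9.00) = 158.31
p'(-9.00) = -39.30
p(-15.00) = 481.23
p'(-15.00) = -68.34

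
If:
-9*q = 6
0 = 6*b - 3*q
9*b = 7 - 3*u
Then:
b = -1/3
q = -2/3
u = 10/3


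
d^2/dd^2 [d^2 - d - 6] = 2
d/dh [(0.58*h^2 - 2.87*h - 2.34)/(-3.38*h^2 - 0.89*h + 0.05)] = (-10.2168*h^2 - 15.7604*h - 2.2261)/(11.4244*h^4 + 6.0164*h^3 + 0.4541*h^2 - 0.089*h + 0.0025)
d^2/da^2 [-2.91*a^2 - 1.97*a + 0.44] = -5.82000000000000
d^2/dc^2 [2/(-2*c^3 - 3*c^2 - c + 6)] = 4*(3*(2*c + 1)*(2*c^3 + 3*c^2 + c - 6) - (6*c^2 + 6*c + 1)^2)/(2*c^3 + 3*c^2 + c - 6)^3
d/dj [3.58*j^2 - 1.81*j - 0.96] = 7.16*j - 1.81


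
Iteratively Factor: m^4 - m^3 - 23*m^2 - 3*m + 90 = (m - 2)*(m^3 + m^2 - 21*m - 45) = (m - 2)*(m + 3)*(m^2 - 2*m - 15) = (m - 2)*(m + 3)^2*(m - 5)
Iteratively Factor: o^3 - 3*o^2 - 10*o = (o)*(o^2 - 3*o - 10) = o*(o + 2)*(o - 5)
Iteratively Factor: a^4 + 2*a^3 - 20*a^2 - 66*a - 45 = (a + 3)*(a^3 - a^2 - 17*a - 15) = (a + 1)*(a + 3)*(a^2 - 2*a - 15) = (a - 5)*(a + 1)*(a + 3)*(a + 3)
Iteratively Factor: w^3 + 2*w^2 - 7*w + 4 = (w - 1)*(w^2 + 3*w - 4) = (w - 1)^2*(w + 4)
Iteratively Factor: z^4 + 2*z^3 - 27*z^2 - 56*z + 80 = (z + 4)*(z^3 - 2*z^2 - 19*z + 20) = (z + 4)^2*(z^2 - 6*z + 5) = (z - 5)*(z + 4)^2*(z - 1)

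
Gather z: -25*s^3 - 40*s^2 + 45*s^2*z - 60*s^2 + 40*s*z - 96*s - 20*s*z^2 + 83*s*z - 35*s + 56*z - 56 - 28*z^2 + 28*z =-25*s^3 - 100*s^2 - 131*s + z^2*(-20*s - 28) + z*(45*s^2 + 123*s + 84) - 56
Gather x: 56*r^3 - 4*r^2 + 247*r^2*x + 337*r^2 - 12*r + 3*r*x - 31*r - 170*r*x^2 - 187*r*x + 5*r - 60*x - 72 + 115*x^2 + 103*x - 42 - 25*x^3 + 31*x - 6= 56*r^3 + 333*r^2 - 38*r - 25*x^3 + x^2*(115 - 170*r) + x*(247*r^2 - 184*r + 74) - 120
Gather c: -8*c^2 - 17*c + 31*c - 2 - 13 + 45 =-8*c^2 + 14*c + 30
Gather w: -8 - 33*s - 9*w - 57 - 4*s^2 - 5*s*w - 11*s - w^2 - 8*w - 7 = -4*s^2 - 44*s - w^2 + w*(-5*s - 17) - 72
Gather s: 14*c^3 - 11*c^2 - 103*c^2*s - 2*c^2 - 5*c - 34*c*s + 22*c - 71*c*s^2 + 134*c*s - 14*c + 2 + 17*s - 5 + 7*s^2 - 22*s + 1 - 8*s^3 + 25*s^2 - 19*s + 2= 14*c^3 - 13*c^2 + 3*c - 8*s^3 + s^2*(32 - 71*c) + s*(-103*c^2 + 100*c - 24)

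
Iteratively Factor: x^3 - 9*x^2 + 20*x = (x - 4)*(x^2 - 5*x) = x*(x - 4)*(x - 5)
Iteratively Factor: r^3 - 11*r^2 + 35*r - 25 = (r - 5)*(r^2 - 6*r + 5) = (r - 5)*(r - 1)*(r - 5)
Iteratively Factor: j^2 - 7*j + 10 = (j - 5)*(j - 2)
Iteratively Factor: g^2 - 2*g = (g - 2)*(g)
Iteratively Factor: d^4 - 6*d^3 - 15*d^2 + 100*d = (d + 4)*(d^3 - 10*d^2 + 25*d) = (d - 5)*(d + 4)*(d^2 - 5*d) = (d - 5)^2*(d + 4)*(d)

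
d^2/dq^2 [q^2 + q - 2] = 2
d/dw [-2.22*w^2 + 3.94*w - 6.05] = 3.94 - 4.44*w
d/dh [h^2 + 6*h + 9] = 2*h + 6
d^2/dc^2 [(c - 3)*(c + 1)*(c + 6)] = 6*c + 8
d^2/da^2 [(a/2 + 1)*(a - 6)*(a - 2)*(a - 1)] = 6*a^2 - 21*a + 2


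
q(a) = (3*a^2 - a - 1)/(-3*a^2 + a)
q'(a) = (6*a - 1)/(-3*a^2 + a) + (6*a - 1)*(3*a^2 - a - 1)/(-3*a^2 + a)^2 = (1 - 6*a)/(a^2*(9*a^2 - 6*a + 1))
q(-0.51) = -0.22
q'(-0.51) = 2.44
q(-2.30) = -0.94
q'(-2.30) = 0.04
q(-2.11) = -0.94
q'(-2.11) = 0.06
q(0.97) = -0.46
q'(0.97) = -1.40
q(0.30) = -34.33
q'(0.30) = -888.89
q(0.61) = 0.98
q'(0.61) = -10.38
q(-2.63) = -0.96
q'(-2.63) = 0.03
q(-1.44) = -0.87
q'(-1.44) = 0.16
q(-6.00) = -0.99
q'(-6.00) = 0.00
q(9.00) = -1.00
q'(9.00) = 0.00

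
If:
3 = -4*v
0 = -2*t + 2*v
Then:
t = -3/4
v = -3/4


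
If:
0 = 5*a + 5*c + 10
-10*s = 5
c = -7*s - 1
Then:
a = -9/2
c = 5/2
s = -1/2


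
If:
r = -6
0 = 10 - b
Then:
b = 10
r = -6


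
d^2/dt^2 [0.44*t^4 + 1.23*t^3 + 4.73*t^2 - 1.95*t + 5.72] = 5.28*t^2 + 7.38*t + 9.46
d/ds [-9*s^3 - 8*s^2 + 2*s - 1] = -27*s^2 - 16*s + 2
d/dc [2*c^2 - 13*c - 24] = 4*c - 13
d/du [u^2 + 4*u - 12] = 2*u + 4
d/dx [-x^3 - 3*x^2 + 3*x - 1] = -3*x^2 - 6*x + 3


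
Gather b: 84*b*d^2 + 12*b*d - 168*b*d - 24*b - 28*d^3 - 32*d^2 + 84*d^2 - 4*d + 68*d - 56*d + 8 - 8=b*(84*d^2 - 156*d - 24) - 28*d^3 + 52*d^2 + 8*d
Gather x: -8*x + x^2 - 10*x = x^2 - 18*x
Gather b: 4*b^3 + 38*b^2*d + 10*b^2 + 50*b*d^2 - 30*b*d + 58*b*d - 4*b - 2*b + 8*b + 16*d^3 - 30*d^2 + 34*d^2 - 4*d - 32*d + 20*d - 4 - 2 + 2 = 4*b^3 + b^2*(38*d + 10) + b*(50*d^2 + 28*d + 2) + 16*d^3 + 4*d^2 - 16*d - 4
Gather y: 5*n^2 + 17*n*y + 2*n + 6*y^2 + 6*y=5*n^2 + 2*n + 6*y^2 + y*(17*n + 6)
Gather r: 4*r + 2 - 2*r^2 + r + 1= -2*r^2 + 5*r + 3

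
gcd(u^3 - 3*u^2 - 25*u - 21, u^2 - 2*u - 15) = u + 3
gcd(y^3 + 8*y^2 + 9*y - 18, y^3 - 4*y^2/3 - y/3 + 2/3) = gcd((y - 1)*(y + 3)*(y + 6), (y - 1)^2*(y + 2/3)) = y - 1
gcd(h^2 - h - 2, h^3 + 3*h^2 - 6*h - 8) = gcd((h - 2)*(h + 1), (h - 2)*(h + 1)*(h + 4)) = h^2 - h - 2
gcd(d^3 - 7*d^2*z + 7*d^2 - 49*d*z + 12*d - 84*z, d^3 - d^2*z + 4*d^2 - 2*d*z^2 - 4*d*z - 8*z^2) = d + 4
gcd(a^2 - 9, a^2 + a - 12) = a - 3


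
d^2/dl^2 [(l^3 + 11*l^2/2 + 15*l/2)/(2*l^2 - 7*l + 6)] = 18*(16*l^3 - 36*l^2 - 18*l + 57)/(8*l^6 - 84*l^5 + 366*l^4 - 847*l^3 + 1098*l^2 - 756*l + 216)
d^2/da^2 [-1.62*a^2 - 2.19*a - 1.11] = -3.24000000000000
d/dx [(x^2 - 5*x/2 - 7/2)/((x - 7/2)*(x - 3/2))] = -10/(4*x^2 - 12*x + 9)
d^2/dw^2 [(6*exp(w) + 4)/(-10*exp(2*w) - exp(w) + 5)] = (-600*exp(4*w) - 1540*exp(3*w) - 1920*exp(2*w) - 834*exp(w) - 170)*exp(w)/(1000*exp(6*w) + 300*exp(5*w) - 1470*exp(4*w) - 299*exp(3*w) + 735*exp(2*w) + 75*exp(w) - 125)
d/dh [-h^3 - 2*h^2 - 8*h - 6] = -3*h^2 - 4*h - 8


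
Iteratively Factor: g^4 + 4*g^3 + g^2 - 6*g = (g + 3)*(g^3 + g^2 - 2*g) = (g - 1)*(g + 3)*(g^2 + 2*g) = (g - 1)*(g + 2)*(g + 3)*(g)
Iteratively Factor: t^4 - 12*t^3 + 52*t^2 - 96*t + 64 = (t - 2)*(t^3 - 10*t^2 + 32*t - 32) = (t - 4)*(t - 2)*(t^2 - 6*t + 8) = (t - 4)^2*(t - 2)*(t - 2)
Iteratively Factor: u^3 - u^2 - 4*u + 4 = (u - 2)*(u^2 + u - 2) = (u - 2)*(u + 2)*(u - 1)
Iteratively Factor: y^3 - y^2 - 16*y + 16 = (y - 1)*(y^2 - 16) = (y - 4)*(y - 1)*(y + 4)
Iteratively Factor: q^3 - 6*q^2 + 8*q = (q - 2)*(q^2 - 4*q) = q*(q - 2)*(q - 4)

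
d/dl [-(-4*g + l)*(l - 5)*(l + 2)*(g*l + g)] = 2*g*(6*g*l^2 - 8*g*l - 26*g - 2*l^3 + 3*l^2 + 13*l + 5)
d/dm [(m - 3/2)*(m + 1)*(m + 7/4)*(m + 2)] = 4*m^3 + 39*m^2/4 + m/4 - 59/8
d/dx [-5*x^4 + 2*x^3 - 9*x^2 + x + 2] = -20*x^3 + 6*x^2 - 18*x + 1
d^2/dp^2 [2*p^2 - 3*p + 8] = 4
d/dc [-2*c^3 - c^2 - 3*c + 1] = -6*c^2 - 2*c - 3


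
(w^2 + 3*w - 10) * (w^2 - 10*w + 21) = w^4 - 7*w^3 - 19*w^2 + 163*w - 210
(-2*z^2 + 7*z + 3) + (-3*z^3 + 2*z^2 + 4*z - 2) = -3*z^3 + 11*z + 1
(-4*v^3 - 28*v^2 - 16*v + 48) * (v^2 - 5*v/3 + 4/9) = -4*v^5 - 64*v^4/3 + 260*v^3/9 + 560*v^2/9 - 784*v/9 + 64/3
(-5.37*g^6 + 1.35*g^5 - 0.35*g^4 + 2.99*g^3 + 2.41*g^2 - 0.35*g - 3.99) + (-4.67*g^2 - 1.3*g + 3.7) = -5.37*g^6 + 1.35*g^5 - 0.35*g^4 + 2.99*g^3 - 2.26*g^2 - 1.65*g - 0.29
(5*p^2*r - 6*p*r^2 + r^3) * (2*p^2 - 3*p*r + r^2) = 10*p^4*r - 27*p^3*r^2 + 25*p^2*r^3 - 9*p*r^4 + r^5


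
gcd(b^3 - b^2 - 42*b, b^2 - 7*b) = b^2 - 7*b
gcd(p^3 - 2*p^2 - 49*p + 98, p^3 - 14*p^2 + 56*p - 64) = p - 2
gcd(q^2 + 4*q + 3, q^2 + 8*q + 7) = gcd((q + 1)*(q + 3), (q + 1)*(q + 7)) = q + 1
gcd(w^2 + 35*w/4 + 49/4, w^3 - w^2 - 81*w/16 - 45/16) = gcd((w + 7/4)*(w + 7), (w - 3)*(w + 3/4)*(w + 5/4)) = 1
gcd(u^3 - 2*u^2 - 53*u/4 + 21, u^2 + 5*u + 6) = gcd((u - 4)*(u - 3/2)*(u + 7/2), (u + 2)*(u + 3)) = 1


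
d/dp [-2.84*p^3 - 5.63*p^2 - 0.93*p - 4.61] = -8.52*p^2 - 11.26*p - 0.93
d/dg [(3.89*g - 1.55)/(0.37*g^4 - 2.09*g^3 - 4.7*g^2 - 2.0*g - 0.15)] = (-4.3179*g^4 + 18.5542*g^3 + 8.5645*g^2 - 14.57*g - 3.6835)/(0.1369*g^8 - 1.5466*g^7 + 0.890099999999999*g^6 + 18.166*g^5 + 30.339*g^4 + 19.427*g^3 + 5.41*g^2 + 0.6*g + 0.0225)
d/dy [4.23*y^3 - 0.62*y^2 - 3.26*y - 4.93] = 12.69*y^2 - 1.24*y - 3.26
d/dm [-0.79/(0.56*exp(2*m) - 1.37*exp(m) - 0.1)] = (0.8848*exp(m) - 1.0823)*exp(m)/(-0.56*exp(2*m) + 1.37*exp(m) + 0.1)^2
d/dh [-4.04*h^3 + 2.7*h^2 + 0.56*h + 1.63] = -12.12*h^2 + 5.4*h + 0.56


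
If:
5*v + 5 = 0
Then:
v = -1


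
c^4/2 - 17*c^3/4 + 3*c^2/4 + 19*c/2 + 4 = (c/2 + 1/2)*(c - 8)*(c - 2)*(c + 1/2)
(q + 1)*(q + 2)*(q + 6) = q^3 + 9*q^2 + 20*q + 12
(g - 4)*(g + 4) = g^2 - 16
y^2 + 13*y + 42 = (y + 6)*(y + 7)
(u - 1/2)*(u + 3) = u^2 + 5*u/2 - 3/2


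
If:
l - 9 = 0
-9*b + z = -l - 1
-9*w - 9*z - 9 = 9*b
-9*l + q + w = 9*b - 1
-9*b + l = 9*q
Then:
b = -7/2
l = 9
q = 9/2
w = 44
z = -83/2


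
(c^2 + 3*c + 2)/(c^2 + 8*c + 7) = (c + 2)/(c + 7)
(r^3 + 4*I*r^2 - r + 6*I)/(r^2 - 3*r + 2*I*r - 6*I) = (r^2 + 2*I*r + 3)/(r - 3)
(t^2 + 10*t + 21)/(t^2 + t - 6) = (t + 7)/(t - 2)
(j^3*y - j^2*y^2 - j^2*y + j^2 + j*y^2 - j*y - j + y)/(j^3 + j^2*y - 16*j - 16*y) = (j^3*y - j^2*y^2 - j^2*y + j^2 + j*y^2 - j*y - j + y)/(j^3 + j^2*y - 16*j - 16*y)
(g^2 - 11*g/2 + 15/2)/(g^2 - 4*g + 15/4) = 2*(g - 3)/(2*g - 3)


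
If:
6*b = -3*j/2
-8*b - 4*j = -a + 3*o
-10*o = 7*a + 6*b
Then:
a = -49*o/25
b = 31*o/50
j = -62*o/25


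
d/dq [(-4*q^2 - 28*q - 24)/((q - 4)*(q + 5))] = 8*(3*q^2 + 26*q + 73)/(q^4 + 2*q^3 - 39*q^2 - 40*q + 400)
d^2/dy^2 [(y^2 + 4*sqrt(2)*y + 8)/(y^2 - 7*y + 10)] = 2*(4*sqrt(2)*y^3 + 7*y^3 - 6*y^2 - 120*sqrt(2)*y - 168*y + 280*sqrt(2) + 412)/(y^6 - 21*y^5 + 177*y^4 - 763*y^3 + 1770*y^2 - 2100*y + 1000)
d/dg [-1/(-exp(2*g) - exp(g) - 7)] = (-2*exp(g) - 1)*exp(g)/(exp(2*g) + exp(g) + 7)^2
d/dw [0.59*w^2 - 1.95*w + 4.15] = 1.18*w - 1.95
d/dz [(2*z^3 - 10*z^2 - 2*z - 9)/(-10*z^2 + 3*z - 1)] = (-20*z^4 + 12*z^3 - 56*z^2 - 160*z + 29)/(100*z^4 - 60*z^3 + 29*z^2 - 6*z + 1)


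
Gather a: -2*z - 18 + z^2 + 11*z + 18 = z^2 + 9*z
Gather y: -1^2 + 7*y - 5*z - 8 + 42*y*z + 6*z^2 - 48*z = y*(42*z + 7) + 6*z^2 - 53*z - 9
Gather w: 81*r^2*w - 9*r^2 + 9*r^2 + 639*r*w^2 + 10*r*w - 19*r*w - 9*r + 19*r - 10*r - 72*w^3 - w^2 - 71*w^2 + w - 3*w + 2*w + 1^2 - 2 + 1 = -72*w^3 + w^2*(639*r - 72) + w*(81*r^2 - 9*r)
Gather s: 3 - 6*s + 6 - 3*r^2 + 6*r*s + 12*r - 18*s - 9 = -3*r^2 + 12*r + s*(6*r - 24)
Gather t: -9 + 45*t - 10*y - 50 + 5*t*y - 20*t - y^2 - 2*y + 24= t*(5*y + 25) - y^2 - 12*y - 35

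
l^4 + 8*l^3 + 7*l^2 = l^2*(l + 1)*(l + 7)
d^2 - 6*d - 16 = (d - 8)*(d + 2)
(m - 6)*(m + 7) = m^2 + m - 42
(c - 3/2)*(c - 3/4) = c^2 - 9*c/4 + 9/8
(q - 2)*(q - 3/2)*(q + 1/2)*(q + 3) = q^4 - 31*q^2/4 + 21*q/4 + 9/2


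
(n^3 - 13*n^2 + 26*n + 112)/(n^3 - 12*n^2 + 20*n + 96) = (n - 7)/(n - 6)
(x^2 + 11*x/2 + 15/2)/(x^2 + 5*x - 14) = (2*x^2 + 11*x + 15)/(2*(x^2 + 5*x - 14))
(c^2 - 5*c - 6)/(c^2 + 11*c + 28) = (c^2 - 5*c - 6)/(c^2 + 11*c + 28)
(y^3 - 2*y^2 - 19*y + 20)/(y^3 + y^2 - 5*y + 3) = (y^2 - y - 20)/(y^2 + 2*y - 3)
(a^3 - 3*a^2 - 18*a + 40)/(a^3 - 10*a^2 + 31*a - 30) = (a + 4)/(a - 3)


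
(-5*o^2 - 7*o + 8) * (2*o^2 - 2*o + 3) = -10*o^4 - 4*o^3 + 15*o^2 - 37*o + 24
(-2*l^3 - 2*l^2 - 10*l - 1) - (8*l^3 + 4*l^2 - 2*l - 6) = -10*l^3 - 6*l^2 - 8*l + 5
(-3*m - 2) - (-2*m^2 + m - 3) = 2*m^2 - 4*m + 1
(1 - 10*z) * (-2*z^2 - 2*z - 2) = 20*z^3 + 18*z^2 + 18*z - 2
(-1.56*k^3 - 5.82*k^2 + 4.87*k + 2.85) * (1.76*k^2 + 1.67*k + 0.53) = -2.7456*k^5 - 12.8484*k^4 - 1.975*k^3 + 10.0643*k^2 + 7.3406*k + 1.5105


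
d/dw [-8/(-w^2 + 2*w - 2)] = 16*(1 - w)/(w^2 - 2*w + 2)^2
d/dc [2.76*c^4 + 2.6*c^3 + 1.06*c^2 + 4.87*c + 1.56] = 11.04*c^3 + 7.8*c^2 + 2.12*c + 4.87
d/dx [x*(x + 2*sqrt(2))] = 2*x + 2*sqrt(2)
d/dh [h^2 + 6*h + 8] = 2*h + 6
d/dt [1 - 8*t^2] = -16*t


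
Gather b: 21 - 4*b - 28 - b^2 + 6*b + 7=-b^2 + 2*b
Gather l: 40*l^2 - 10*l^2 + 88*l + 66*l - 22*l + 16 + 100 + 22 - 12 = 30*l^2 + 132*l + 126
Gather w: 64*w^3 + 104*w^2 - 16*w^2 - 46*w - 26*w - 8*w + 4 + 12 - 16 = 64*w^3 + 88*w^2 - 80*w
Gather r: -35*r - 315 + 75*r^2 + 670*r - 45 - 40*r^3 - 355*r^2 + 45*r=-40*r^3 - 280*r^2 + 680*r - 360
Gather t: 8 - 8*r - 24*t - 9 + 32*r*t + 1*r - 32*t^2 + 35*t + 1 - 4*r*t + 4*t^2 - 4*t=-7*r - 28*t^2 + t*(28*r + 7)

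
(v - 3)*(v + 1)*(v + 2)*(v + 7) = v^4 + 7*v^3 - 7*v^2 - 55*v - 42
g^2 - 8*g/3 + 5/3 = (g - 5/3)*(g - 1)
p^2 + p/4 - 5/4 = (p - 1)*(p + 5/4)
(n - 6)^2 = n^2 - 12*n + 36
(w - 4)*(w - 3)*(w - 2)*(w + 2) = w^4 - 7*w^3 + 8*w^2 + 28*w - 48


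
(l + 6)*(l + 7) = l^2 + 13*l + 42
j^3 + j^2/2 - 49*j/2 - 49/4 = (j + 1/2)*(j - 7*sqrt(2)/2)*(j + 7*sqrt(2)/2)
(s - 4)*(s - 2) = s^2 - 6*s + 8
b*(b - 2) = b^2 - 2*b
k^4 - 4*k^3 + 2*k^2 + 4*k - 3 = (k - 3)*(k - 1)^2*(k + 1)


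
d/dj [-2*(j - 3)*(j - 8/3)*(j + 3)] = -6*j^2 + 32*j/3 + 18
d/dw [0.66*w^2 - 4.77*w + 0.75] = 1.32*w - 4.77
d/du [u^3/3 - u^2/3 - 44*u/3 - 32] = u^2 - 2*u/3 - 44/3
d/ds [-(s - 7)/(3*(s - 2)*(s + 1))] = (s^2 - 14*s + 9)/(3*(s^4 - 2*s^3 - 3*s^2 + 4*s + 4))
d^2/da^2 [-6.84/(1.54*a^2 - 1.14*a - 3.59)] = (-32.443488*a^2 + 24.016608*a + 6.84*(3.08*a - 1.14)*(6.16*a - 2.28) + 75.631248)/(-1.54*a^2 + 1.14*a + 3.59)^3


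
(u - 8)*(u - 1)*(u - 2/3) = u^3 - 29*u^2/3 + 14*u - 16/3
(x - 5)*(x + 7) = x^2 + 2*x - 35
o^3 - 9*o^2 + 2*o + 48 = (o - 8)*(o - 3)*(o + 2)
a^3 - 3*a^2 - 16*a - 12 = (a - 6)*(a + 1)*(a + 2)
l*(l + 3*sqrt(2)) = l^2 + 3*sqrt(2)*l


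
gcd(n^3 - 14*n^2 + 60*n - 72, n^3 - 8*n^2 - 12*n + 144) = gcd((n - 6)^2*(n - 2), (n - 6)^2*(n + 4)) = n^2 - 12*n + 36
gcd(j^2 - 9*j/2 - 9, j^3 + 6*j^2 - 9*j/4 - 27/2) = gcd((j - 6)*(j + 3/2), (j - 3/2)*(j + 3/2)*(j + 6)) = j + 3/2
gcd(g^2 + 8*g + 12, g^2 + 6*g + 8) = g + 2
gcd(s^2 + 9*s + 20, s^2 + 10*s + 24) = s + 4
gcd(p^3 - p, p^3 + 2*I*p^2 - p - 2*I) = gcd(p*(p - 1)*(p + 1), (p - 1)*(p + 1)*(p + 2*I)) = p^2 - 1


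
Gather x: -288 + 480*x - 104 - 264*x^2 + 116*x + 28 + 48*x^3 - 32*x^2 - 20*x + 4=48*x^3 - 296*x^2 + 576*x - 360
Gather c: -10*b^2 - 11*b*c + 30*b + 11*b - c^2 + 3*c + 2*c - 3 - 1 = -10*b^2 + 41*b - c^2 + c*(5 - 11*b) - 4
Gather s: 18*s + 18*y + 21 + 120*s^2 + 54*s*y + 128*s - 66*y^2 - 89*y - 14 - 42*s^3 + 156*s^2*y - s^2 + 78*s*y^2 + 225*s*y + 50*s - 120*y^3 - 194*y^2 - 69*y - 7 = -42*s^3 + s^2*(156*y + 119) + s*(78*y^2 + 279*y + 196) - 120*y^3 - 260*y^2 - 140*y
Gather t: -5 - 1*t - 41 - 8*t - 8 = -9*t - 54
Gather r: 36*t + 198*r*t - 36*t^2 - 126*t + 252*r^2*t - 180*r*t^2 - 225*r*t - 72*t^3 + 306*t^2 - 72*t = 252*r^2*t + r*(-180*t^2 - 27*t) - 72*t^3 + 270*t^2 - 162*t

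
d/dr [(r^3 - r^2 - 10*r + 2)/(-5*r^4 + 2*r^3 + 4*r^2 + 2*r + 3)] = (5*r^6 - 10*r^5 - 144*r^4 + 84*r^3 + 35*r^2 - 22*r - 34)/(25*r^8 - 20*r^7 - 36*r^6 - 4*r^5 - 6*r^4 + 28*r^3 + 28*r^2 + 12*r + 9)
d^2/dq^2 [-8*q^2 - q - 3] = -16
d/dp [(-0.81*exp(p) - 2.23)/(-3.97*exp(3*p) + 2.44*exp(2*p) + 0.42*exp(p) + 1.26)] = (-6.4314*exp(3*p) - 24.5829*exp(2*p) + 10.8824*exp(p) - 0.0840000000000002)*exp(p)/(15.7609*exp(6*p) - 19.3736*exp(5*p) + 2.6188*exp(4*p) - 7.9548*exp(3*p) + 6.3252*exp(2*p) + 1.0584*exp(p) + 1.5876)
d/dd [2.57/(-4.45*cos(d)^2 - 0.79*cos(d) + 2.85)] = -(22.873*cos(d) + 2.0303)*sin(d)/(4.45*cos(d)^2 + 0.79*cos(d) - 2.85)^2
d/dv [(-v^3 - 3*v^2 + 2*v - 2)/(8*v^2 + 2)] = (-4*v^4 - 11*v^2 + 10*v + 2)/(2*(16*v^4 + 8*v^2 + 1))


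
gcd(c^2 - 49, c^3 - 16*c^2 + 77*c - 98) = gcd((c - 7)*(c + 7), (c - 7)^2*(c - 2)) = c - 7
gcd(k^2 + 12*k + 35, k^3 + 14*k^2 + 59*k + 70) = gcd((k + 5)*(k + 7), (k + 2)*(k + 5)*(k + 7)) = k^2 + 12*k + 35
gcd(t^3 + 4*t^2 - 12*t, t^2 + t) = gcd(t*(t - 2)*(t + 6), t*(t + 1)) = t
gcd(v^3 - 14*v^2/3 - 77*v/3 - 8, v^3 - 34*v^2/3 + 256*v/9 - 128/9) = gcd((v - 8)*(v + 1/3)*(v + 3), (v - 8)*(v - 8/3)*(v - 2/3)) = v - 8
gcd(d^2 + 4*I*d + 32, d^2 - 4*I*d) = d - 4*I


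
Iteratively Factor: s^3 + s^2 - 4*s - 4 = (s + 1)*(s^2 - 4) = (s - 2)*(s + 1)*(s + 2)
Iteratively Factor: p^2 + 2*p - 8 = (p + 4)*(p - 2)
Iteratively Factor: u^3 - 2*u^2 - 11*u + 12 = (u - 1)*(u^2 - u - 12) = (u - 4)*(u - 1)*(u + 3)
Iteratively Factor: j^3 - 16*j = (j + 4)*(j^2 - 4*j) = j*(j + 4)*(j - 4)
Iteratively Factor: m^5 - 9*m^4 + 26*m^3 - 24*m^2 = (m)*(m^4 - 9*m^3 + 26*m^2 - 24*m) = m*(m - 4)*(m^3 - 5*m^2 + 6*m) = m^2*(m - 4)*(m^2 - 5*m + 6) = m^2*(m - 4)*(m - 2)*(m - 3)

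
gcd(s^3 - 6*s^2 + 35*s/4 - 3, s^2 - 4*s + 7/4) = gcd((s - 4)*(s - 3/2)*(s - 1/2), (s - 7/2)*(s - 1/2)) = s - 1/2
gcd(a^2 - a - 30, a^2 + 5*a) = a + 5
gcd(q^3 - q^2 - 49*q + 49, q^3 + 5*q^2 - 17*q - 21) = q + 7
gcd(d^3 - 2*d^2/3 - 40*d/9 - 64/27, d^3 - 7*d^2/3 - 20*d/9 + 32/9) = d^2 - 4*d/3 - 32/9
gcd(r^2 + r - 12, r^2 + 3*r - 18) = r - 3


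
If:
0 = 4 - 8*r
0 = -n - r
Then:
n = -1/2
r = 1/2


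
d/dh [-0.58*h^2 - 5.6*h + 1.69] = -1.16*h - 5.6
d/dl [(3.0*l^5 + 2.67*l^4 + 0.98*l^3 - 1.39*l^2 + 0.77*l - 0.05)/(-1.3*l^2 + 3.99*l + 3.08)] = (-11.7*l^6 + 40.938*l^5 + 76.8859*l^4 + 40.7148*l^3 + 4.5101*l^2 - 8.6924*l + 2.5711)/(1.69*l^4 - 10.374*l^3 + 7.9121*l^2 + 24.5784*l + 9.4864)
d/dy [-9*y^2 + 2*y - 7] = 2 - 18*y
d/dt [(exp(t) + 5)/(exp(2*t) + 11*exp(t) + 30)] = -exp(t)/(exp(2*t) + 12*exp(t) + 36)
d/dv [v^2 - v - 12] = 2*v - 1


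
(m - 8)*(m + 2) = m^2 - 6*m - 16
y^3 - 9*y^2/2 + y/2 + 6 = (y - 4)*(y - 3/2)*(y + 1)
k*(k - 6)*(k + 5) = k^3 - k^2 - 30*k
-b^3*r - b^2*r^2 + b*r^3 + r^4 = r*(-b + r)*(b + r)^2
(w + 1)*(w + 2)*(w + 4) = w^3 + 7*w^2 + 14*w + 8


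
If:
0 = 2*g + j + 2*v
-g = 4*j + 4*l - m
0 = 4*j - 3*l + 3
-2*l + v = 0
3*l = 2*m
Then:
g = -81/50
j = -3/25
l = 21/25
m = 63/50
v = 42/25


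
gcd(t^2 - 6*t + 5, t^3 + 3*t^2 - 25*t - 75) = t - 5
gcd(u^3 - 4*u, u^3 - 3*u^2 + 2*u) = u^2 - 2*u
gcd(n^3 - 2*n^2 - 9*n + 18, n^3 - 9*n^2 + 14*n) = n - 2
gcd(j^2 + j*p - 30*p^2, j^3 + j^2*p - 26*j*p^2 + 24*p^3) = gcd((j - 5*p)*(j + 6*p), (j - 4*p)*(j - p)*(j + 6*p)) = j + 6*p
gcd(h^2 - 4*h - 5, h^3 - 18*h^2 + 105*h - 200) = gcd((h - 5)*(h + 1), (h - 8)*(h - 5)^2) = h - 5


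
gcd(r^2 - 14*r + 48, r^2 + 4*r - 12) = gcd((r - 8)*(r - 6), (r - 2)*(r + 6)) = 1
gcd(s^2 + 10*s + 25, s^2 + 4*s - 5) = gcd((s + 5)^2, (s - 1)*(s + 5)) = s + 5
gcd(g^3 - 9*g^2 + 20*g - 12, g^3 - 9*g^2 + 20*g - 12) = g^3 - 9*g^2 + 20*g - 12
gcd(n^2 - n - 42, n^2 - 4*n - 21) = n - 7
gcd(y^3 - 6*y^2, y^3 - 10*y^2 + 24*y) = y^2 - 6*y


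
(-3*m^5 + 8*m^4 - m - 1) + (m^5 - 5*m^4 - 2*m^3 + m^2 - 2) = -2*m^5 + 3*m^4 - 2*m^3 + m^2 - m - 3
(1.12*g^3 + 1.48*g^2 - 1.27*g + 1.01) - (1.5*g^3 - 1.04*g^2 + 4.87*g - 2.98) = -0.38*g^3 + 2.52*g^2 - 6.14*g + 3.99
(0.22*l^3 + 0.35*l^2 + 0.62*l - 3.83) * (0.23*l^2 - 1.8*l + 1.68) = 0.0506*l^5 - 0.3155*l^4 - 0.1178*l^3 - 1.4089*l^2 + 7.9356*l - 6.4344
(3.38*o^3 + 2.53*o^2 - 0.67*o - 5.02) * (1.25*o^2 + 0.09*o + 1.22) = 4.225*o^5 + 3.4667*o^4 + 3.5138*o^3 - 3.2487*o^2 - 1.2692*o - 6.1244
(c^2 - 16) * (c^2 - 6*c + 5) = c^4 - 6*c^3 - 11*c^2 + 96*c - 80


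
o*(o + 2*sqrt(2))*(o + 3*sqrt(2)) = o^3 + 5*sqrt(2)*o^2 + 12*o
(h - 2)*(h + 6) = h^2 + 4*h - 12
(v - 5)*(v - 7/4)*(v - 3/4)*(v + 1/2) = v^4 - 7*v^3 + 161*v^2/16 + 11*v/32 - 105/32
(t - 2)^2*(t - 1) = t^3 - 5*t^2 + 8*t - 4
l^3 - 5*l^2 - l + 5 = (l - 5)*(l - 1)*(l + 1)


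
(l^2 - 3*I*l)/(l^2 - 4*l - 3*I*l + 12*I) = l/(l - 4)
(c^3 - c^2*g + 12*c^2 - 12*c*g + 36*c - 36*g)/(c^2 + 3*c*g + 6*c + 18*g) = (c^2 - c*g + 6*c - 6*g)/(c + 3*g)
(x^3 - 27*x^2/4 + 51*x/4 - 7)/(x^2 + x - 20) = (4*x^2 - 11*x + 7)/(4*(x + 5))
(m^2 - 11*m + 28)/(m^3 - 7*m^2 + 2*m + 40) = (m - 7)/(m^2 - 3*m - 10)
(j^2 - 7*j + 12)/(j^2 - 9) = (j - 4)/(j + 3)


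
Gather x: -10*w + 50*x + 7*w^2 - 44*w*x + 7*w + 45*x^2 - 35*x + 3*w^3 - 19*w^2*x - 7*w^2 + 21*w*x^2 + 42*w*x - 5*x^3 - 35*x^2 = 3*w^3 - 3*w - 5*x^3 + x^2*(21*w + 10) + x*(-19*w^2 - 2*w + 15)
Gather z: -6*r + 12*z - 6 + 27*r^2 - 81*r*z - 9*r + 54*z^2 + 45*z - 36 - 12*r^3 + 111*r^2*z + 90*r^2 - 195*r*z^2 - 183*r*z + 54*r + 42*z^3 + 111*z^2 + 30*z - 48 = -12*r^3 + 117*r^2 + 39*r + 42*z^3 + z^2*(165 - 195*r) + z*(111*r^2 - 264*r + 87) - 90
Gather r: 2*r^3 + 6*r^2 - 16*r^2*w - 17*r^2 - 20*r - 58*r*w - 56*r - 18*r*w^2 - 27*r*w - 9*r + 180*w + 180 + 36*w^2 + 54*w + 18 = 2*r^3 + r^2*(-16*w - 11) + r*(-18*w^2 - 85*w - 85) + 36*w^2 + 234*w + 198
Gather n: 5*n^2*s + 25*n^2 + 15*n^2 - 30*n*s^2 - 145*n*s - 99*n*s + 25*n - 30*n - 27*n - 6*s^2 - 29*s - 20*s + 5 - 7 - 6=n^2*(5*s + 40) + n*(-30*s^2 - 244*s - 32) - 6*s^2 - 49*s - 8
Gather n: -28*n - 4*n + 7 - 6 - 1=-32*n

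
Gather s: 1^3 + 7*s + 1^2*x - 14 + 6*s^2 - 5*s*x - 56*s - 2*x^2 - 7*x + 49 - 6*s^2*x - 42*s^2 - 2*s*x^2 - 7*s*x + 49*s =s^2*(-6*x - 36) + s*(-2*x^2 - 12*x) - 2*x^2 - 6*x + 36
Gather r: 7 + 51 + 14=72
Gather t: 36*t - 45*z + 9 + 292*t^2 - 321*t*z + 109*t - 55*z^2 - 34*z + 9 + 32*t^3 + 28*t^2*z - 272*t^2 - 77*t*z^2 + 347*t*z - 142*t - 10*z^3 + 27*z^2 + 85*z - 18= 32*t^3 + t^2*(28*z + 20) + t*(-77*z^2 + 26*z + 3) - 10*z^3 - 28*z^2 + 6*z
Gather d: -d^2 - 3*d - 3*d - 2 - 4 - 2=-d^2 - 6*d - 8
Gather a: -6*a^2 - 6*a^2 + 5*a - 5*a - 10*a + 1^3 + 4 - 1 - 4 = -12*a^2 - 10*a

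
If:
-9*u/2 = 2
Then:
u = -4/9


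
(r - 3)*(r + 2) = r^2 - r - 6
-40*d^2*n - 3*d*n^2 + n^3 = n*(-8*d + n)*(5*d + n)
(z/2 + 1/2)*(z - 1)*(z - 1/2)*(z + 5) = z^4/2 + 9*z^3/4 - 7*z^2/4 - 9*z/4 + 5/4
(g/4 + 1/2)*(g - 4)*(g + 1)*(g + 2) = g^4/4 + g^3/4 - 3*g^2 - 7*g - 4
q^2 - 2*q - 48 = (q - 8)*(q + 6)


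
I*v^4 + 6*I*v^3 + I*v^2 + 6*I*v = v*(v + 6)*(v + I)*(I*v + 1)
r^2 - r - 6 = (r - 3)*(r + 2)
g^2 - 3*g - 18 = (g - 6)*(g + 3)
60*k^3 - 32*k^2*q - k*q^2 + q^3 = (-5*k + q)*(-2*k + q)*(6*k + q)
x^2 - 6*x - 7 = (x - 7)*(x + 1)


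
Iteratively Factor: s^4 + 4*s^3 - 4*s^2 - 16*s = (s - 2)*(s^3 + 6*s^2 + 8*s) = (s - 2)*(s + 4)*(s^2 + 2*s) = (s - 2)*(s + 2)*(s + 4)*(s)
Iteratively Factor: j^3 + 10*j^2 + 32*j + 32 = (j + 2)*(j^2 + 8*j + 16) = (j + 2)*(j + 4)*(j + 4)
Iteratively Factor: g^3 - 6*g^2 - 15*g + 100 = (g + 4)*(g^2 - 10*g + 25) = (g - 5)*(g + 4)*(g - 5)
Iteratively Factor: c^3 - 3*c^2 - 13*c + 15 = (c - 5)*(c^2 + 2*c - 3) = (c - 5)*(c - 1)*(c + 3)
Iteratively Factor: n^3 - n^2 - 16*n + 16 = (n - 1)*(n^2 - 16) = (n - 4)*(n - 1)*(n + 4)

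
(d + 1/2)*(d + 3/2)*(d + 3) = d^3 + 5*d^2 + 27*d/4 + 9/4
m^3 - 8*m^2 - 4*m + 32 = (m - 8)*(m - 2)*(m + 2)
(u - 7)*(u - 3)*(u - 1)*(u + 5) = u^4 - 6*u^3 - 24*u^2 + 134*u - 105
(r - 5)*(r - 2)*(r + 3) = r^3 - 4*r^2 - 11*r + 30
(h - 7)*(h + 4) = h^2 - 3*h - 28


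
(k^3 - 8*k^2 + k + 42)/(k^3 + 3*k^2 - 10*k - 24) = (k - 7)/(k + 4)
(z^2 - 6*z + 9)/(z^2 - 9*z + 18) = (z - 3)/(z - 6)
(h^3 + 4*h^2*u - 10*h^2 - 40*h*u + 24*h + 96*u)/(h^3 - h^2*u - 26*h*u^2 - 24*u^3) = (-h^2 + 10*h - 24)/(-h^2 + 5*h*u + 6*u^2)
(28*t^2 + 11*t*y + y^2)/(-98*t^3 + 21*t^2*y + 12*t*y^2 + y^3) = (4*t + y)/(-14*t^2 + 5*t*y + y^2)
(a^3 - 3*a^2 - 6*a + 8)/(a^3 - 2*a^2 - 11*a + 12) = (a + 2)/(a + 3)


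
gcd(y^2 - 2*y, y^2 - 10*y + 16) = y - 2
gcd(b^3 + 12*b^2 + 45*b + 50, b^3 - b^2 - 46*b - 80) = b^2 + 7*b + 10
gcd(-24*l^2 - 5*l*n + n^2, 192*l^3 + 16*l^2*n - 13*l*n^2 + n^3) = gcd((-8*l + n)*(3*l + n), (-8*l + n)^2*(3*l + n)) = 24*l^2 + 5*l*n - n^2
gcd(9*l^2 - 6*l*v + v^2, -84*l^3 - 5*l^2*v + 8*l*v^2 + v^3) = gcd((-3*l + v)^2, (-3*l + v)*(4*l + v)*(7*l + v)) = -3*l + v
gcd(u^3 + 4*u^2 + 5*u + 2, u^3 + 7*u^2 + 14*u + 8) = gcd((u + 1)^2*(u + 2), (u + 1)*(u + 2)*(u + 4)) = u^2 + 3*u + 2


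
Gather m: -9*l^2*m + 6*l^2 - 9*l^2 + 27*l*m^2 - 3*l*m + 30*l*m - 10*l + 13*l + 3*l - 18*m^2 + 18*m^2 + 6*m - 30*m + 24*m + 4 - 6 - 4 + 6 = -3*l^2 + 27*l*m^2 + 6*l + m*(-9*l^2 + 27*l)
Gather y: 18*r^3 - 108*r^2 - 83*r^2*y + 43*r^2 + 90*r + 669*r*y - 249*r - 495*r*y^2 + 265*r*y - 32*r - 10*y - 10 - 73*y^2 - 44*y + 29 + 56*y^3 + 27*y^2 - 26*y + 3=18*r^3 - 65*r^2 - 191*r + 56*y^3 + y^2*(-495*r - 46) + y*(-83*r^2 + 934*r - 80) + 22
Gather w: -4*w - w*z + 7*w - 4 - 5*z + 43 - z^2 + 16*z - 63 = w*(3 - z) - z^2 + 11*z - 24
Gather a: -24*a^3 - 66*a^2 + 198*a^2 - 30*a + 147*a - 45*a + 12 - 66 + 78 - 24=-24*a^3 + 132*a^2 + 72*a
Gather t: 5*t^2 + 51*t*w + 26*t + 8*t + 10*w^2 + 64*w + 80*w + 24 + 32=5*t^2 + t*(51*w + 34) + 10*w^2 + 144*w + 56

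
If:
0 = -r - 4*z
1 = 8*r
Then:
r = 1/8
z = -1/32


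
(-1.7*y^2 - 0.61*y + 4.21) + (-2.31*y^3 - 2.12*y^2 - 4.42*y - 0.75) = -2.31*y^3 - 3.82*y^2 - 5.03*y + 3.46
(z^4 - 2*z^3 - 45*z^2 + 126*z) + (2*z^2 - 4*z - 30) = z^4 - 2*z^3 - 43*z^2 + 122*z - 30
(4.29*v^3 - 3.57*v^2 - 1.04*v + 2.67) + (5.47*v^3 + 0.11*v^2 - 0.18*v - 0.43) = 9.76*v^3 - 3.46*v^2 - 1.22*v + 2.24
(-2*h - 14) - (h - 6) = -3*h - 8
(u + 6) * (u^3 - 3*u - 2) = u^4 + 6*u^3 - 3*u^2 - 20*u - 12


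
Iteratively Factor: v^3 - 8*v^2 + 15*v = (v)*(v^2 - 8*v + 15) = v*(v - 3)*(v - 5)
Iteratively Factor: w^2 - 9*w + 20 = (w - 5)*(w - 4)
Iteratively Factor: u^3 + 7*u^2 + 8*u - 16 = (u - 1)*(u^2 + 8*u + 16) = (u - 1)*(u + 4)*(u + 4)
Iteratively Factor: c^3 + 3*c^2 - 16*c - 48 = (c + 3)*(c^2 - 16) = (c - 4)*(c + 3)*(c + 4)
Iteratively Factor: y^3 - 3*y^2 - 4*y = (y - 4)*(y^2 + y) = (y - 4)*(y + 1)*(y)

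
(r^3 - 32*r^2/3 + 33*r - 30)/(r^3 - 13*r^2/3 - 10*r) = (3*r^2 - 14*r + 15)/(r*(3*r + 5))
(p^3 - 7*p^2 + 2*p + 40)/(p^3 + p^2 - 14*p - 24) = (p - 5)/(p + 3)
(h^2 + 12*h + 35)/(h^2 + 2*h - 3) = (h^2 + 12*h + 35)/(h^2 + 2*h - 3)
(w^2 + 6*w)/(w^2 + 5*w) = (w + 6)/(w + 5)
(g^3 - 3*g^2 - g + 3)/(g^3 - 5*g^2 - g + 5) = (g - 3)/(g - 5)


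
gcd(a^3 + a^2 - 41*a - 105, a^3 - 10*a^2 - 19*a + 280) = a^2 - 2*a - 35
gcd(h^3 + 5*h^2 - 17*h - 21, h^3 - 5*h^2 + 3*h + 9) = h^2 - 2*h - 3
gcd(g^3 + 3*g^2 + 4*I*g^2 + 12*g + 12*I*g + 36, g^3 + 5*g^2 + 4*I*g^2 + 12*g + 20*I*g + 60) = g^2 + 4*I*g + 12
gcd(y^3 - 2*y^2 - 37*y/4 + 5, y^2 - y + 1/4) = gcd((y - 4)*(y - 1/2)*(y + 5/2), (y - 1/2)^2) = y - 1/2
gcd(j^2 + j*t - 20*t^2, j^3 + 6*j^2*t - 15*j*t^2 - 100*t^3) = -j^2 - j*t + 20*t^2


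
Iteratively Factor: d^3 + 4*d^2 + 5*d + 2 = (d + 1)*(d^2 + 3*d + 2) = (d + 1)^2*(d + 2)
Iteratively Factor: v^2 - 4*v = (v - 4)*(v)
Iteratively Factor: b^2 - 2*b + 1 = (b - 1)*(b - 1)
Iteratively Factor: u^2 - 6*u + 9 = (u - 3)*(u - 3)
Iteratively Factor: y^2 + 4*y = (y + 4)*(y)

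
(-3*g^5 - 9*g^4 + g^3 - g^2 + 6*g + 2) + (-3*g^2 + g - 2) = -3*g^5 - 9*g^4 + g^3 - 4*g^2 + 7*g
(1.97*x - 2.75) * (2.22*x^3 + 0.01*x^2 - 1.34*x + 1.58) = 4.3734*x^4 - 6.0853*x^3 - 2.6673*x^2 + 6.7976*x - 4.345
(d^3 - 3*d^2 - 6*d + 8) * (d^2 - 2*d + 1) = d^5 - 5*d^4 + d^3 + 17*d^2 - 22*d + 8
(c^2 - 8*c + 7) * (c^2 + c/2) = c^4 - 15*c^3/2 + 3*c^2 + 7*c/2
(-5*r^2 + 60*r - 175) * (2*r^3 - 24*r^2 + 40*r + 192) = -10*r^5 + 240*r^4 - 1990*r^3 + 5640*r^2 + 4520*r - 33600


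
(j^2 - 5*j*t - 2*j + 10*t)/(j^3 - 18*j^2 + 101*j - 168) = (j^2 - 5*j*t - 2*j + 10*t)/(j^3 - 18*j^2 + 101*j - 168)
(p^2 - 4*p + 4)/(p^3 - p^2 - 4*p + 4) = (p - 2)/(p^2 + p - 2)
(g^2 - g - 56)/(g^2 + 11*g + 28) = (g - 8)/(g + 4)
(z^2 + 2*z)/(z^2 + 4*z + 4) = z/(z + 2)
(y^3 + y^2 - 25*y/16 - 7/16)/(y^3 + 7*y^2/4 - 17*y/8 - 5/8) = (4*y + 7)/(2*(2*y + 5))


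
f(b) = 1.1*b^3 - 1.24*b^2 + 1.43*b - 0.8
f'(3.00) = 23.69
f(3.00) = 22.03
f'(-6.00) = 135.11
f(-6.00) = -291.62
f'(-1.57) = 13.46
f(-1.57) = -10.36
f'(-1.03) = 7.49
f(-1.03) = -4.79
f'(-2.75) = 33.21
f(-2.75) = -36.99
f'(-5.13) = 101.00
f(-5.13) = -189.28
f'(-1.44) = 11.84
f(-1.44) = -8.72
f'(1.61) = 5.99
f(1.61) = 2.88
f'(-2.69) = 31.98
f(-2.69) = -35.03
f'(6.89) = 141.00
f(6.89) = 309.98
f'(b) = 3.3*b^2 - 2.48*b + 1.43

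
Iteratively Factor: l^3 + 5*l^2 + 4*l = (l + 4)*(l^2 + l) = l*(l + 4)*(l + 1)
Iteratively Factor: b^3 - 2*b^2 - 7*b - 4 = (b - 4)*(b^2 + 2*b + 1) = (b - 4)*(b + 1)*(b + 1)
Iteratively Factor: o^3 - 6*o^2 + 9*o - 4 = (o - 4)*(o^2 - 2*o + 1) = (o - 4)*(o - 1)*(o - 1)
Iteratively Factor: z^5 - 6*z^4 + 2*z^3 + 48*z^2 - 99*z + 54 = (z - 1)*(z^4 - 5*z^3 - 3*z^2 + 45*z - 54) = (z - 2)*(z - 1)*(z^3 - 3*z^2 - 9*z + 27) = (z - 2)*(z - 1)*(z + 3)*(z^2 - 6*z + 9) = (z - 3)*(z - 2)*(z - 1)*(z + 3)*(z - 3)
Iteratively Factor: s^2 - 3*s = (s - 3)*(s)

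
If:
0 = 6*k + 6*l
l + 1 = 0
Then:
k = 1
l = -1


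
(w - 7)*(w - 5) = w^2 - 12*w + 35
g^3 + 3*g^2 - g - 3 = (g - 1)*(g + 1)*(g + 3)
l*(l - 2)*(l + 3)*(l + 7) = l^4 + 8*l^3 + l^2 - 42*l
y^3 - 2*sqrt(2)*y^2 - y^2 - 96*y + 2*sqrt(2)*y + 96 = (y - 1)*(y - 8*sqrt(2))*(y + 6*sqrt(2))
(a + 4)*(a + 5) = a^2 + 9*a + 20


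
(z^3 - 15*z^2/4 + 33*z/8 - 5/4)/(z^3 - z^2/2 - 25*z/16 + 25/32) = 4*(z - 2)/(4*z + 5)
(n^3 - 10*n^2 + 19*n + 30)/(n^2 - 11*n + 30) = n + 1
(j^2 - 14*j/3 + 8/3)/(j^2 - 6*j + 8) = (j - 2/3)/(j - 2)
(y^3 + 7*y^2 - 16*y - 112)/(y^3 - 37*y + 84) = (y + 4)/(y - 3)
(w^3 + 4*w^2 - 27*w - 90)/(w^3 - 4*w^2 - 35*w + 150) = (w + 3)/(w - 5)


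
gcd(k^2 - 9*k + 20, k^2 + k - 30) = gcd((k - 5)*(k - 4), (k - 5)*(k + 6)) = k - 5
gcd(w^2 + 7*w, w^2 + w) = w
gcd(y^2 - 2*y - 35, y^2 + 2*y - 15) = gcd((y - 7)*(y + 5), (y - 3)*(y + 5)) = y + 5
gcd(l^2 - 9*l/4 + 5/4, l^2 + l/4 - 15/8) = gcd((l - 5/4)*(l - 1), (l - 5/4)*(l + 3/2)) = l - 5/4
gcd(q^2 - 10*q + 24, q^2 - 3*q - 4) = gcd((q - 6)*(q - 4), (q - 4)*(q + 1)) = q - 4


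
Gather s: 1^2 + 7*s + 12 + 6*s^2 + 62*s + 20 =6*s^2 + 69*s + 33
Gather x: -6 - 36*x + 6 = -36*x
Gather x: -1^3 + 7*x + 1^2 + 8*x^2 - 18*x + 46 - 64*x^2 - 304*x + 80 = -56*x^2 - 315*x + 126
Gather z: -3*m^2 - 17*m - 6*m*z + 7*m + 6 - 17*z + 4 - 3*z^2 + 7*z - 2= -3*m^2 - 10*m - 3*z^2 + z*(-6*m - 10) + 8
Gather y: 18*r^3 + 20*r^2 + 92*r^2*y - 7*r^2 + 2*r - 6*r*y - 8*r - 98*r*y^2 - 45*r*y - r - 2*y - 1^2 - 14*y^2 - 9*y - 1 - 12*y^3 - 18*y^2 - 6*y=18*r^3 + 13*r^2 - 7*r - 12*y^3 + y^2*(-98*r - 32) + y*(92*r^2 - 51*r - 17) - 2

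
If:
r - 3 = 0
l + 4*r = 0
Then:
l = -12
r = 3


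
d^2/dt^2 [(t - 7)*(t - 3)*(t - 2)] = 6*t - 24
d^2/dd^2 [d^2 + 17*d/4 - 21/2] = 2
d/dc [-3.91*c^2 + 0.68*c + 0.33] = 0.68 - 7.82*c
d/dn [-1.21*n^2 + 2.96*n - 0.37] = 2.96 - 2.42*n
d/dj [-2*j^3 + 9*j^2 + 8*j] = -6*j^2 + 18*j + 8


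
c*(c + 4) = c^2 + 4*c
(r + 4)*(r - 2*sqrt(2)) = r^2 - 2*sqrt(2)*r + 4*r - 8*sqrt(2)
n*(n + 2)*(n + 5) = n^3 + 7*n^2 + 10*n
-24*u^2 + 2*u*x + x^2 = (-4*u + x)*(6*u + x)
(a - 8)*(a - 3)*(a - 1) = a^3 - 12*a^2 + 35*a - 24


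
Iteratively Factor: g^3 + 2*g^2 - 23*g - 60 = (g + 4)*(g^2 - 2*g - 15) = (g - 5)*(g + 4)*(g + 3)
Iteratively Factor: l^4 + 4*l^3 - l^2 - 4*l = (l + 4)*(l^3 - l) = l*(l + 4)*(l^2 - 1) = l*(l + 1)*(l + 4)*(l - 1)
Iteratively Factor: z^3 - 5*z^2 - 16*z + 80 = (z + 4)*(z^2 - 9*z + 20) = (z - 5)*(z + 4)*(z - 4)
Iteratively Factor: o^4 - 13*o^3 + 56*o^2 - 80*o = (o - 4)*(o^3 - 9*o^2 + 20*o) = (o - 4)^2*(o^2 - 5*o) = (o - 5)*(o - 4)^2*(o)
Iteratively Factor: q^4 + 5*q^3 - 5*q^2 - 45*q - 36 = (q + 1)*(q^3 + 4*q^2 - 9*q - 36) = (q + 1)*(q + 3)*(q^2 + q - 12) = (q + 1)*(q + 3)*(q + 4)*(q - 3)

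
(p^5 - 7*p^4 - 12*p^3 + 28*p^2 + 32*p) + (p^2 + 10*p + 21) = p^5 - 7*p^4 - 12*p^3 + 29*p^2 + 42*p + 21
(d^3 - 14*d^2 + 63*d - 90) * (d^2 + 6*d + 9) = d^5 - 8*d^4 - 12*d^3 + 162*d^2 + 27*d - 810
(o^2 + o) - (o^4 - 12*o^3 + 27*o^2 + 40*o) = -o^4 + 12*o^3 - 26*o^2 - 39*o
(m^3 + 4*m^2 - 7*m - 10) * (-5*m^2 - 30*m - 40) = -5*m^5 - 50*m^4 - 125*m^3 + 100*m^2 + 580*m + 400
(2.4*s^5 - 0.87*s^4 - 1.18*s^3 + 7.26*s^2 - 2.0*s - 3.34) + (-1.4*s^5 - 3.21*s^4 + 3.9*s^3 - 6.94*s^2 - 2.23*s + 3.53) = 1.0*s^5 - 4.08*s^4 + 2.72*s^3 + 0.319999999999999*s^2 - 4.23*s + 0.19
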